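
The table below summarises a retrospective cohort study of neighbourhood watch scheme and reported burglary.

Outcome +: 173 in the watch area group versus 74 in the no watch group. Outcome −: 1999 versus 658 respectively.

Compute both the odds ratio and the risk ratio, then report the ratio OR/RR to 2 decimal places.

0.98

From the description: a = 173, b = 1999, c = 74, d = 658.
OR = (173·658)/(1999·74) = 113834/147926 = 0.76953
Risk in exposed = 173/2172 = 0.07965; risk in unexposed = 74/732 = 0.10109; RR = 0.78789
OR/RR = 0.76953 / 0.78789 = 0.97670
The outcome is not rare, so the OR lies further from 1 than the RR.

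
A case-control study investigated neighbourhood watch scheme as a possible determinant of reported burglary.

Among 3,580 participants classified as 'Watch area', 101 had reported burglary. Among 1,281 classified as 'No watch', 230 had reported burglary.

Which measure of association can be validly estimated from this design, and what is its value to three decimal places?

0.133

From the description: a = 101, b = 3479, c = 230, d = 1051.
This is a case-control study: participants were sampled on outcome status, so risks in the source population cannot be estimated directly — relative risk is not valid here. The odds ratio is the appropriate measure.
OR = (a·d)/(b·c) = (101 × 1051) / (3479 × 230) = 106151 / 800170 = 0.13266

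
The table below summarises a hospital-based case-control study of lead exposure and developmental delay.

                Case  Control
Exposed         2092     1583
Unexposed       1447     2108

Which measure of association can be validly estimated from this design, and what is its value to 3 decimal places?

1.925

Cells: a = 2092, b = 1583, c = 1447, d = 2108.
This is a hospital-based case-control study: participants were sampled on outcome status, so risks in the source population cannot be estimated directly — relative risk is not valid here. The odds ratio is the appropriate measure.
OR = (a·d)/(b·c) = (2092 × 2108) / (1583 × 1447) = 4409936 / 2290601 = 1.92523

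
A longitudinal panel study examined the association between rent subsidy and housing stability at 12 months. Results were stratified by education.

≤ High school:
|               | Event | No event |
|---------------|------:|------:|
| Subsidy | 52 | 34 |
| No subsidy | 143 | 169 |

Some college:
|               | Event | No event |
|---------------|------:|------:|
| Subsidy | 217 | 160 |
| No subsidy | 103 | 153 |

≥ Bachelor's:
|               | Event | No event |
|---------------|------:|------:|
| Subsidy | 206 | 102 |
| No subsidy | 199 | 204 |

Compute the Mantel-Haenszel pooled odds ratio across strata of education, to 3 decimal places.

OR_MH = Σ(aᵢdᵢ/nᵢ) / Σ(bᵢcᵢ/nᵢ), where nᵢ is the stratum total.
Stratum 1 (≤ High school): n = 398; a·d/n = 52·169/398 = 22.0804; b·c/n = 34·143/398 = 12.2161
Stratum 2 (Some college): n = 633; a·d/n = 217·153/633 = 52.4502; b·c/n = 160·103/633 = 26.0348
Stratum 3 (≥ Bachelor's): n = 711; a·d/n = 206·204/711 = 59.1055; b·c/n = 102·199/711 = 28.5485
OR_MH = (22.0804 + 52.4502 + 59.1055) / (12.2161 + 26.0348 + 28.5485) = 133.6361 / 66.7994 = 2.00056

2.001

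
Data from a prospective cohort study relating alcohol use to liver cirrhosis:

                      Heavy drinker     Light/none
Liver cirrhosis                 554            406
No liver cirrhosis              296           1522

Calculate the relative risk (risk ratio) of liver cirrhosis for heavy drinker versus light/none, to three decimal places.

Reading the table with exposure as columns: a = 554 (Heavy drinker, case), b = 296 (Heavy drinker, non-case), c = 406 (Light/none, case), d = 1522.
Risk in exposed = 554/850 = 0.65176; risk in unexposed = 406/1928 = 0.21058.
RR = 0.65176 / 0.21058 = 3.09508
The risk among the exposed is 3.10 times that among the unexposed.

3.095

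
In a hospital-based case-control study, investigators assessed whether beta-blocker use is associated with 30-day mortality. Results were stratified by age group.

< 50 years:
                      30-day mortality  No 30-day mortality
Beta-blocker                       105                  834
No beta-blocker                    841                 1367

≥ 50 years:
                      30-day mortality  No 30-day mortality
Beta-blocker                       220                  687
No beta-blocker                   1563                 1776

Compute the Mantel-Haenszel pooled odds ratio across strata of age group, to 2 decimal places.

OR_MH = Σ(aᵢdᵢ/nᵢ) / Σ(bᵢcᵢ/nᵢ), where nᵢ is the stratum total.
Stratum 1 (< 50 years): n = 3147; a·d/n = 105·1367/3147 = 45.6101; b·c/n = 834·841/3147 = 222.8770
Stratum 2 (≥ 50 years): n = 4246; a·d/n = 220·1776/4246 = 92.0207; b·c/n = 687·1563/4246 = 252.8924
OR_MH = (45.6101 + 92.0207) / (222.8770 + 252.8924) = 137.6308 / 475.7694 = 0.28928

0.29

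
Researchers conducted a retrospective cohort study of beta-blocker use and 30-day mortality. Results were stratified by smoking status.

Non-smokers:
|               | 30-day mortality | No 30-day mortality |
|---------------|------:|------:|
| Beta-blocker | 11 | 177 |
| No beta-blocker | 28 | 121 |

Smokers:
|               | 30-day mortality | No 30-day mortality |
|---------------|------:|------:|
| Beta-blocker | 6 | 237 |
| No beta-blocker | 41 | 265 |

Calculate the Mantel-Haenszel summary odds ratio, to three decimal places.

OR_MH = Σ(aᵢdᵢ/nᵢ) / Σ(bᵢcᵢ/nᵢ), where nᵢ is the stratum total.
Stratum 1 (Non-smokers): n = 337; a·d/n = 11·121/337 = 3.9496; b·c/n = 177·28/337 = 14.7062
Stratum 2 (Smokers): n = 549; a·d/n = 6·265/549 = 2.8962; b·c/n = 237·41/549 = 17.6995
OR_MH = (3.9496 + 2.8962) / (14.7062 + 17.6995) = 6.8457 / 32.4057 = 0.21125

0.211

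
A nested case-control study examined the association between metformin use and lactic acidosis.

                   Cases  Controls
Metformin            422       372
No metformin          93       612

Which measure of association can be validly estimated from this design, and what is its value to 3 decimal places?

Cells: a = 422, b = 372, c = 93, d = 612.
This is a nested case-control study: participants were sampled on outcome status, so risks in the source population cannot be estimated directly — relative risk is not valid here. The odds ratio is the appropriate measure.
OR = (a·d)/(b·c) = (422 × 612) / (372 × 93) = 258264 / 34596 = 7.46514

7.465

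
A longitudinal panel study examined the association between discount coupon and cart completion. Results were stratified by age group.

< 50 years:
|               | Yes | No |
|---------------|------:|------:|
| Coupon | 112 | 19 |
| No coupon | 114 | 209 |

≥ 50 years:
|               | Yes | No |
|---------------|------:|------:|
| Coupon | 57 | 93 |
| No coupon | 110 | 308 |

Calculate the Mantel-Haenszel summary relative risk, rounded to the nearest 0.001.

1.964

RR_MH = Σ(aᵢ·n₀ᵢ/nᵢ) / Σ(cᵢ·n₁ᵢ/nᵢ), with n₁ᵢ = aᵢ+bᵢ (exposed), n₀ᵢ = cᵢ+dᵢ (unexposed), nᵢ = n₁ᵢ+n₀ᵢ.
Stratum 1 (< 50 years): n₁ = 131, n₀ = 323, n = 454; a·n₀/n = 112·323/454 = 79.6828; c·n₁/n = 114·131/454 = 32.8943
Stratum 2 (≥ 50 years): n₁ = 150, n₀ = 418, n = 568; a·n₀/n = 57·418/568 = 41.9472; c·n₁/n = 110·150/568 = 29.0493
RR_MH = (79.6828 + 41.9472) / (32.8943 + 29.0493) = 121.6300 / 61.9436 = 1.96356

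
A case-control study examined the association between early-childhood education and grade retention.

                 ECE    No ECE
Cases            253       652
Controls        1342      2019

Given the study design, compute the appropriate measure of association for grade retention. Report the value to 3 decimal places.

Reading the table with exposure as columns: a = 253 (ECE, case), b = 1342 (ECE, non-case), c = 652 (No ECE, case), d = 2019.
This is a case-control study: participants were sampled on outcome status, so risks in the source population cannot be estimated directly — relative risk is not valid here. The odds ratio is the appropriate measure.
OR = (a·d)/(b·c) = (253 × 2019) / (1342 × 652) = 510807 / 874984 = 0.58379

0.584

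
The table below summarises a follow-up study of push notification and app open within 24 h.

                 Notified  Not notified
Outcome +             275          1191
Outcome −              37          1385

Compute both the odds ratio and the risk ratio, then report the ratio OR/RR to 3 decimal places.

4.534

Reading the table with exposure as columns: a = 275 (Notified, case), b = 37 (Notified, non-case), c = 1191 (Not notified, case), d = 1385.
OR = (275·1385)/(37·1191) = 380875/44067 = 8.64309
Risk in exposed = 275/312 = 0.88141; risk in unexposed = 1191/2576 = 0.46234; RR = 1.90639
OR/RR = 8.64309 / 1.90639 = 4.53374
The outcome is not rare, so the OR lies further from 1 than the RR.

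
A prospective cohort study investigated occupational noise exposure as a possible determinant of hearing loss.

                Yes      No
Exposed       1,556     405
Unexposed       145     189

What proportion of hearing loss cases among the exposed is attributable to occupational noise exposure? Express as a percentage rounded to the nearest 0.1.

45.3

Cells: a = 1556, b = 405, c = 145, d = 189.
Risk in exposed = 1556/1961 = 0.79347; risk in unexposed = 145/334 = 0.43413.
RR = 0.79347/0.43413 = 1.82772
AR% = (RR − 1)/RR × 100 = (1.82772 − 1)/1.82772 × 100 = 45.2871%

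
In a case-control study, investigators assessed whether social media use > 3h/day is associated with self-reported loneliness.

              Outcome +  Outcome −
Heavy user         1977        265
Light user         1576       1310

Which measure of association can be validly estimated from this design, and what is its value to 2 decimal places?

Cells: a = 1977, b = 265, c = 1576, d = 1310.
This is a case-control study: participants were sampled on outcome status, so risks in the source population cannot be estimated directly — relative risk is not valid here. The odds ratio is the appropriate measure.
OR = (a·d)/(b·c) = (1977 × 1310) / (265 × 1576) = 2589870 / 417640 = 6.20120

6.20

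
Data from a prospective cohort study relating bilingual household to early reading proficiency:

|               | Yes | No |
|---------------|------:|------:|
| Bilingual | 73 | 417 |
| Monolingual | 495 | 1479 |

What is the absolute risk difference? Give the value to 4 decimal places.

-0.1018

Cells: a = 73, b = 417, c = 495, d = 1479.
Risk in exposed = 73/490 = 0.148980; risk in unexposed = 495/1974 = 0.250760.
Risk difference = 0.148980 − 0.250760 = -0.101780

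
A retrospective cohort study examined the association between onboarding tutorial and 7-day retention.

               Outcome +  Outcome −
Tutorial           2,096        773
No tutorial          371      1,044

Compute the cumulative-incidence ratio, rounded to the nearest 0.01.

Cells: a = 2096, b = 773, c = 371, d = 1044.
Risk in exposed = 2096/2869 = 0.73057; risk in unexposed = 371/1415 = 0.26219.
RR = 0.73057 / 0.26219 = 2.78640
The risk among the exposed is 2.79 times that among the unexposed.

2.79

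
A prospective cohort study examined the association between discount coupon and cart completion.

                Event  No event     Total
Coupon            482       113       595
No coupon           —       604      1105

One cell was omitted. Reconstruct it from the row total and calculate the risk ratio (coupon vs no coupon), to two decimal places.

1.79

The missing cell is in the unexposed row: 1105 − 604 = 501.
So a = 482, b = 113, c = 501, d = 604.
RR = [a/(a+b)] / [c/(c+d)] = (482/595) / (501/1105) = 0.81008/0.45339 = 1.78671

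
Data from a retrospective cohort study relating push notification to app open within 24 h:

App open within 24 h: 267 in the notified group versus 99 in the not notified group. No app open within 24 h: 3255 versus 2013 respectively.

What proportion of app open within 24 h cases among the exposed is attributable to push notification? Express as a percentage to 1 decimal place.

From the description: a = 267, b = 3255, c = 99, d = 2013.
Risk in exposed = 267/3522 = 0.07581; risk in unexposed = 99/2112 = 0.04688.
RR = 0.07581/0.04688 = 1.61726
AR% = (RR − 1)/RR × 100 = (1.61726 − 1)/1.61726 × 100 = 38.1671%

38.2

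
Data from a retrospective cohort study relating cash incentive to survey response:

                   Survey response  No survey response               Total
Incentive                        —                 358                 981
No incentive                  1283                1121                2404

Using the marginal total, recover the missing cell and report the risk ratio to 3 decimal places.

The missing cell is in the exposed row: 981 − 358 = 623.
So a = 623, b = 358, c = 1283, d = 1121.
RR = [a/(a+b)] / [c/(c+d)] = (623/981) / (1283/2404) = 0.63507/0.53369 = 1.18994

1.190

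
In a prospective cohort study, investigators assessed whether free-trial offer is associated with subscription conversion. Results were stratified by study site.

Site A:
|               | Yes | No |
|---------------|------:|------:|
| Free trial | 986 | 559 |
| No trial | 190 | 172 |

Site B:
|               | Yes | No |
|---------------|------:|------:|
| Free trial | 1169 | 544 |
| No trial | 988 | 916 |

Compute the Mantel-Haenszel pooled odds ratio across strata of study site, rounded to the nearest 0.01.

OR_MH = Σ(aᵢdᵢ/nᵢ) / Σ(bᵢcᵢ/nᵢ), where nᵢ is the stratum total.
Stratum 1 (Site A): n = 1907; a·d/n = 986·172/1907 = 88.9313; b·c/n = 559·190/1907 = 55.6948
Stratum 2 (Site B): n = 3617; a·d/n = 1169·916/3617 = 296.0476; b·c/n = 544·988/3617 = 148.5961
OR_MH = (88.9313 + 296.0476) / (55.6948 + 148.5961) = 384.9789 / 204.2909 = 1.88446

1.88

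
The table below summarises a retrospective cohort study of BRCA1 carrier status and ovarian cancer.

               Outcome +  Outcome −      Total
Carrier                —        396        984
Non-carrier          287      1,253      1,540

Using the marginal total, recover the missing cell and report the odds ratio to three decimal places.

6.483

The missing cell is in the exposed row: 984 − 396 = 588.
So a = 588, b = 396, c = 287, d = 1253.
OR = (a·d)/(b·c) = (588 × 1253) / (396 × 287) = 736764 / 113652 = 6.48263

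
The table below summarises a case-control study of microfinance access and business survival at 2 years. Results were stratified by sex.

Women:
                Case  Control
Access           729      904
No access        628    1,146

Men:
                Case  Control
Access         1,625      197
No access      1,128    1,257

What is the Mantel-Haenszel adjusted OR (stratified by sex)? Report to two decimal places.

OR_MH = Σ(aᵢdᵢ/nᵢ) / Σ(bᵢcᵢ/nᵢ), where nᵢ is the stratum total.
Stratum 1 (Women): n = 3407; a·d/n = 729·1146/3407 = 245.2110; b·c/n = 904·628/3407 = 166.6311
Stratum 2 (Men): n = 4207; a·d/n = 1625·1257/4207 = 485.5301; b·c/n = 197·1128/4207 = 52.8205
OR_MH = (245.2110 + 485.5301) / (166.6311 + 52.8205) = 730.7411 / 219.4516 = 3.32985

3.33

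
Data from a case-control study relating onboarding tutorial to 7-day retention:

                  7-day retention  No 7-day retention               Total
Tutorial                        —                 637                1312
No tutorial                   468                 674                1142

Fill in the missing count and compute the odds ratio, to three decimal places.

1.526

The missing cell is in the exposed row: 1312 − 637 = 675.
So a = 675, b = 637, c = 468, d = 674.
OR = (a·d)/(b·c) = (675 × 674) / (637 × 468) = 454950 / 298116 = 1.52608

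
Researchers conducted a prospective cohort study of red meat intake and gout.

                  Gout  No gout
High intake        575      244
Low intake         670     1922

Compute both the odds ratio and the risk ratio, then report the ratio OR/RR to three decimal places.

2.489

Cells: a = 575, b = 244, c = 670, d = 1922.
OR = (575·1922)/(244·670) = 1105150/163480 = 6.76015
Risk in exposed = 575/819 = 0.70208; risk in unexposed = 670/2592 = 0.25849; RR = 2.71609
OR/RR = 6.76015 / 2.71609 = 2.48893
The outcome is not rare, so the OR lies further from 1 than the RR.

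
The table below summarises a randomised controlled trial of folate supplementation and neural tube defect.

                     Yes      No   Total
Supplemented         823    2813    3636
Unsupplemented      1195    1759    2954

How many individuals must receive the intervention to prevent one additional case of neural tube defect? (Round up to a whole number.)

Risk in treated group = 823/3636 = 0.22635; risk in control = 1195/2954 = 0.40454.
Absolute risk reduction = 0.40454 − 0.22635 = 0.17819
NNT = 1 / ARR = 1 / 0.17819 = 5.612 → round up → 6

6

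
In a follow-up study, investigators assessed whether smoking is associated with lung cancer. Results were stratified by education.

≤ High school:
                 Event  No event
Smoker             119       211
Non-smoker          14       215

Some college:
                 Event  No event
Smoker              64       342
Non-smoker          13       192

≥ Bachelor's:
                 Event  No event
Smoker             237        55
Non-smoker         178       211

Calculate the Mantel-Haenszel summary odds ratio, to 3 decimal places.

5.172

OR_MH = Σ(aᵢdᵢ/nᵢ) / Σ(bᵢcᵢ/nᵢ), where nᵢ is the stratum total.
Stratum 1 (≤ High school): n = 559; a·d/n = 119·215/559 = 45.7692; b·c/n = 211·14/559 = 5.2844
Stratum 2 (Some college): n = 611; a·d/n = 64·192/611 = 20.1113; b·c/n = 342·13/611 = 7.2766
Stratum 3 (≥ Bachelor's): n = 681; a·d/n = 237·211/681 = 73.4317; b·c/n = 55·178/681 = 14.3759
OR_MH = (45.7692 + 20.1113 + 73.4317) / (5.2844 + 7.2766 + 14.3759) = 139.3122 / 26.9370 = 5.17179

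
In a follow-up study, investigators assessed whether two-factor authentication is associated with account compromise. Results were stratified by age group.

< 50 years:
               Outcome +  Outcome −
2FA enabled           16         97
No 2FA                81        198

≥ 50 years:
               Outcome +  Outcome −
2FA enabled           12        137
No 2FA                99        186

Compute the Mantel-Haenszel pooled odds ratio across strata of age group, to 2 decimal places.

0.26

OR_MH = Σ(aᵢdᵢ/nᵢ) / Σ(bᵢcᵢ/nᵢ), where nᵢ is the stratum total.
Stratum 1 (< 50 years): n = 392; a·d/n = 16·198/392 = 8.0816; b·c/n = 97·81/392 = 20.0434
Stratum 2 (≥ 50 years): n = 434; a·d/n = 12·186/434 = 5.1429; b·c/n = 137·99/434 = 31.2512
OR_MH = (8.0816 + 5.1429) / (20.0434 + 31.2512) = 13.2245 / 51.2945 = 0.25781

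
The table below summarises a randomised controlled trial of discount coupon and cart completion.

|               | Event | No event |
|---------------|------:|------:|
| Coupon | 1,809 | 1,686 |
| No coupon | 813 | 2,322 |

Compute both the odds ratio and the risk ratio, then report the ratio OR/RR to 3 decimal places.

1.535

Cells: a = 1809, b = 1686, c = 813, d = 2322.
OR = (1809·2322)/(1686·813) = 4200498/1370718 = 3.06445
Risk in exposed = 1809/3495 = 0.51760; risk in unexposed = 813/3135 = 0.25933; RR = 1.99590
OR/RR = 3.06445 / 1.99590 = 1.53537
The outcome is not rare, so the OR lies further from 1 than the RR.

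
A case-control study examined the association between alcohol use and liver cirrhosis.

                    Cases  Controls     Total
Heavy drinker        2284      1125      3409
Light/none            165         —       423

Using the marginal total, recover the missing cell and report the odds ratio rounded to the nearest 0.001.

The missing cell is in the unexposed row: 423 − 165 = 258.
So a = 2284, b = 1125, c = 165, d = 258.
OR = (a·d)/(b·c) = (2284 × 258) / (1125 × 165) = 589272 / 185625 = 3.17453

3.175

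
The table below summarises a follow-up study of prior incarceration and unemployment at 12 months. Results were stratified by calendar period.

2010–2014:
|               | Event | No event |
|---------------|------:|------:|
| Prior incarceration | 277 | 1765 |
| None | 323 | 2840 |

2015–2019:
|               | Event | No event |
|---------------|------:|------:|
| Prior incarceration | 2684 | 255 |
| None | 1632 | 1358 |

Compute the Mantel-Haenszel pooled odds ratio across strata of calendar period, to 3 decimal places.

4.262

OR_MH = Σ(aᵢdᵢ/nᵢ) / Σ(bᵢcᵢ/nᵢ), where nᵢ is the stratum total.
Stratum 1 (2010–2014): n = 5205; a·d/n = 277·2840/5205 = 151.1393; b·c/n = 1765·323/5205 = 109.5283
Stratum 2 (2015–2019): n = 5929; a·d/n = 2684·1358/5929 = 614.7532; b·c/n = 255·1632/5929 = 70.1906
OR_MH = (151.1393 + 614.7532) / (109.5283 + 70.1906) = 765.8925 / 179.7189 = 4.26161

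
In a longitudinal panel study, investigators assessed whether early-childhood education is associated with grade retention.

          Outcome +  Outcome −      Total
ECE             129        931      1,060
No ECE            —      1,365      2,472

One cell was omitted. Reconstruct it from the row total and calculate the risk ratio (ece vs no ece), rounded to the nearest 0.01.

The missing cell is in the unexposed row: 2472 − 1365 = 1107.
So a = 129, b = 931, c = 1107, d = 1365.
RR = [a/(a+b)] / [c/(c+d)] = (129/1060) / (1107/2472) = 0.12170/0.44782 = 0.27176

0.27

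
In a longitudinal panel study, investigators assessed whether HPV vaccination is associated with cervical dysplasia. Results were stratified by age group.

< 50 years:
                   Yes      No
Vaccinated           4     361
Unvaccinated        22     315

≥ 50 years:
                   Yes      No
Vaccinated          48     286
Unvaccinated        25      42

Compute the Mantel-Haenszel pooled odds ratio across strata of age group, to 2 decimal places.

OR_MH = Σ(aᵢdᵢ/nᵢ) / Σ(bᵢcᵢ/nᵢ), where nᵢ is the stratum total.
Stratum 1 (< 50 years): n = 702; a·d/n = 4·315/702 = 1.7949; b·c/n = 361·22/702 = 11.3134
Stratum 2 (≥ 50 years): n = 401; a·d/n = 48·42/401 = 5.0274; b·c/n = 286·25/401 = 17.8304
OR_MH = (1.7949 + 5.0274) / (11.3134 + 17.8304) = 6.8223 / 29.1438 = 0.23409

0.23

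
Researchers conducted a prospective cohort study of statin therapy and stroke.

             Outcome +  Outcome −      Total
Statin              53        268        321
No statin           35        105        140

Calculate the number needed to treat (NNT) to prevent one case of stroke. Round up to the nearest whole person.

Risk in treated group = 53/321 = 0.16511; risk in control = 35/140 = 0.25000.
Absolute risk reduction = 0.25000 − 0.16511 = 0.08489
NNT = 1 / ARR = 1 / 0.08489 = 11.780 → round up → 12

12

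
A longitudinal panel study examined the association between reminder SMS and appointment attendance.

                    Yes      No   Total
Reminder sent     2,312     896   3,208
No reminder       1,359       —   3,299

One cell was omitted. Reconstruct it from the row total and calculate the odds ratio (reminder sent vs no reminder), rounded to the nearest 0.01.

The missing cell is in the unexposed row: 3299 − 1359 = 1940.
So a = 2312, b = 896, c = 1359, d = 1940.
OR = (a·d)/(b·c) = (2312 × 1940) / (896 × 1359) = 4485280 / 1217664 = 3.68351

3.68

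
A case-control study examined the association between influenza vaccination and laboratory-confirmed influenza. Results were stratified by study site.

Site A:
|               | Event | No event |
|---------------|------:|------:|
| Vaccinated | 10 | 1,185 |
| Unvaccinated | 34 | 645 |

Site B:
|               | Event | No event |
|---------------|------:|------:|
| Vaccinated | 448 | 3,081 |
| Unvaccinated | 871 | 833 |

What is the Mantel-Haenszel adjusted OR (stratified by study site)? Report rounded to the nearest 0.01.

0.14

OR_MH = Σ(aᵢdᵢ/nᵢ) / Σ(bᵢcᵢ/nᵢ), where nᵢ is the stratum total.
Stratum 1 (Site A): n = 1874; a·d/n = 10·645/1874 = 3.4418; b·c/n = 1185·34/1874 = 21.4995
Stratum 2 (Site B): n = 5233; a·d/n = 448·833/5233 = 71.3136; b·c/n = 3081·871/5233 = 512.8131
OR_MH = (3.4418 + 71.3136) / (21.4995 + 512.8131) = 74.7554 / 534.3126 = 0.13991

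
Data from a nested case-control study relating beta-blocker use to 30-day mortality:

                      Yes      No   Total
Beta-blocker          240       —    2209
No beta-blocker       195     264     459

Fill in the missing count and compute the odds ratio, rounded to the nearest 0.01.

The missing cell is in the exposed row: 2209 − 240 = 1969.
So a = 240, b = 1969, c = 195, d = 264.
OR = (a·d)/(b·c) = (240 × 264) / (1969 × 195) = 63360 / 383955 = 0.16502

0.17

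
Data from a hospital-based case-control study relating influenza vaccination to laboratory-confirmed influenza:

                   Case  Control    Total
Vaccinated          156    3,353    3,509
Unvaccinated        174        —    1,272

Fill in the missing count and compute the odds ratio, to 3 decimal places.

0.294

The missing cell is in the unexposed row: 1272 − 174 = 1098.
So a = 156, b = 3353, c = 174, d = 1098.
OR = (a·d)/(b·c) = (156 × 1098) / (3353 × 174) = 171288 / 583422 = 0.29359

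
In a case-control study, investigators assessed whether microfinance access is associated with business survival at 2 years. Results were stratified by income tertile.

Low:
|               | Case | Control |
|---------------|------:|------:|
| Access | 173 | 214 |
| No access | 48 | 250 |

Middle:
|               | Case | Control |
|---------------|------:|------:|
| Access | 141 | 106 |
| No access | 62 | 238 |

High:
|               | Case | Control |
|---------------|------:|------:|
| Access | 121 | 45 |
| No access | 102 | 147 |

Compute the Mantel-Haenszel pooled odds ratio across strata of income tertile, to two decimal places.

4.40

OR_MH = Σ(aᵢdᵢ/nᵢ) / Σ(bᵢcᵢ/nᵢ), where nᵢ is the stratum total.
Stratum 1 (Low): n = 685; a·d/n = 173·250/685 = 63.1387; b·c/n = 214·48/685 = 14.9956
Stratum 2 (Middle): n = 547; a·d/n = 141·238/547 = 61.3492; b·c/n = 106·62/547 = 12.0146
Stratum 3 (High): n = 415; a·d/n = 121·147/415 = 42.8602; b·c/n = 45·102/415 = 11.0602
OR_MH = (63.1387 + 61.3492 + 42.8602) / (14.9956 + 12.0146 + 11.0602) = 167.3481 / 38.0705 = 4.39574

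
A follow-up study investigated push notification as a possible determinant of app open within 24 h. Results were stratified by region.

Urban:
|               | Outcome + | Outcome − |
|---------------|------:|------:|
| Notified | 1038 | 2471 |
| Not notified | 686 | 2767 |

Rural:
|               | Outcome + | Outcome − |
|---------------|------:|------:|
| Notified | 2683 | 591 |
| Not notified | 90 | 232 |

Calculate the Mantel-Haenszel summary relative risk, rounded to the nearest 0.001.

RR_MH = Σ(aᵢ·n₀ᵢ/nᵢ) / Σ(cᵢ·n₁ᵢ/nᵢ), with n₁ᵢ = aᵢ+bᵢ (exposed), n₀ᵢ = cᵢ+dᵢ (unexposed), nᵢ = n₁ᵢ+n₀ᵢ.
Stratum 1 (Urban): n₁ = 3509, n₀ = 3453, n = 6962; a·n₀/n = 1038·3453/6962 = 514.8253; c·n₁/n = 686·3509/6962 = 345.7590
Stratum 2 (Rural): n₁ = 3274, n₀ = 322, n = 3596; a·n₀/n = 2683·322/3596 = 240.2464; c·n₁/n = 90·3274/3596 = 81.9410
RR_MH = (514.8253 + 240.2464) / (345.7590 + 81.9410) = 755.0717 / 427.7000 = 1.76542

1.765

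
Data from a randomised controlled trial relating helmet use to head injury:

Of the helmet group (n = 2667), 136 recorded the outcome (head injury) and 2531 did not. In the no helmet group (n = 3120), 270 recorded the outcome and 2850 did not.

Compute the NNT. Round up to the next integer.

Risk in treated group = 136/2667 = 0.05099; risk in control = 270/3120 = 0.08654.
Absolute risk reduction = 0.08654 − 0.05099 = 0.03554
NNT = 1 / ARR = 1 / 0.03554 = 28.133 → round up → 29

29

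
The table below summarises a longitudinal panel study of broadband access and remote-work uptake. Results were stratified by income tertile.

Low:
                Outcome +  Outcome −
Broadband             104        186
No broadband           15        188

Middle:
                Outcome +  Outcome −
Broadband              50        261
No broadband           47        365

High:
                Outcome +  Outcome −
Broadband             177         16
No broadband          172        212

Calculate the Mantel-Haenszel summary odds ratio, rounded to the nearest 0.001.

OR_MH = Σ(aᵢdᵢ/nᵢ) / Σ(bᵢcᵢ/nᵢ), where nᵢ is the stratum total.
Stratum 1 (Low): n = 493; a·d/n = 104·188/493 = 39.6592; b·c/n = 186·15/493 = 5.6592
Stratum 2 (Middle): n = 723; a·d/n = 50·365/723 = 25.2420; b·c/n = 261·47/723 = 16.9668
Stratum 3 (High): n = 577; a·d/n = 177·212/577 = 65.0329; b·c/n = 16·172/577 = 4.7695
OR_MH = (39.6592 + 25.2420 + 65.0329) / (5.6592 + 16.9668 + 4.7695) = 129.9342 / 27.3955 = 4.74290

4.743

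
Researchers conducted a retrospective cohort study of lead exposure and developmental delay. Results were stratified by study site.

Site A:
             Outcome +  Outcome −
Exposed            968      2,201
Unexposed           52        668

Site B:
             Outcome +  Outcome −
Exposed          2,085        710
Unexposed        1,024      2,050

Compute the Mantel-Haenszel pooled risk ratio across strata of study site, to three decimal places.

2.398

RR_MH = Σ(aᵢ·n₀ᵢ/nᵢ) / Σ(cᵢ·n₁ᵢ/nᵢ), with n₁ᵢ = aᵢ+bᵢ (exposed), n₀ᵢ = cᵢ+dᵢ (unexposed), nᵢ = n₁ᵢ+n₀ᵢ.
Stratum 1 (Site A): n₁ = 3169, n₀ = 720, n = 3889; a·n₀/n = 968·720/3889 = 179.2132; c·n₁/n = 52·3169/3889 = 42.3728
Stratum 2 (Site B): n₁ = 2795, n₀ = 3074, n = 5869; a·n₀/n = 2085·3074/5869 = 1092.0583; c·n₁/n = 1024·2795/5869 = 487.6606
RR_MH = (179.2132 + 1092.0583) / (42.3728 + 487.6606) = 1271.2714 / 530.0334 = 2.39847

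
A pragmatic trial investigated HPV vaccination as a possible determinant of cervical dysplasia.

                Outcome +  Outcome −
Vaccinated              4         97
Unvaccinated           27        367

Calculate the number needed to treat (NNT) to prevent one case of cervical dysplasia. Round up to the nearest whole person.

Risk in treated group = 4/101 = 0.03960; risk in control = 27/394 = 0.06853.
Absolute risk reduction = 0.06853 − 0.03960 = 0.02892
NNT = 1 / ARR = 1 / 0.02892 = 34.573 → round up → 35

35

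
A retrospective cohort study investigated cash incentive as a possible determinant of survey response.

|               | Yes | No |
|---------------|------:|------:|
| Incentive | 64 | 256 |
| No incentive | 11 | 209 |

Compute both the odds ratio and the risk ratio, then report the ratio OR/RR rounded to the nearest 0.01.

Cells: a = 64, b = 256, c = 11, d = 209.
OR = (64·209)/(256·11) = 13376/2816 = 4.75000
Risk in exposed = 64/320 = 0.20000; risk in unexposed = 11/220 = 0.05000; RR = 4.00000
OR/RR = 4.75000 / 4.00000 = 1.18750
The outcome is not rare, so the OR lies further from 1 than the RR.

1.19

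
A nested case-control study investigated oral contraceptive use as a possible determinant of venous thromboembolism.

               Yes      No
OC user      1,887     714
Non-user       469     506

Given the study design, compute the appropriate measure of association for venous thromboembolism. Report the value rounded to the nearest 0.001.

2.851

Cells: a = 1887, b = 714, c = 469, d = 506.
This is a nested case-control study: participants were sampled on outcome status, so risks in the source population cannot be estimated directly — relative risk is not valid here. The odds ratio is the appropriate measure.
OR = (a·d)/(b·c) = (1887 × 506) / (714 × 469) = 954822 / 334866 = 2.85136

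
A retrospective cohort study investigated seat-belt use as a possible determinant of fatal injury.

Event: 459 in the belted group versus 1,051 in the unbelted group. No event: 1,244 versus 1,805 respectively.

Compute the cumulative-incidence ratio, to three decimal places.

From the description: a = 459, b = 1244, c = 1051, d = 1805.
Risk in exposed = 459/1703 = 0.26952; risk in unexposed = 1051/2856 = 0.36800.
RR = 0.26952 / 0.36800 = 0.73241
The risk is 27% lower among the exposed than among the unexposed.

0.732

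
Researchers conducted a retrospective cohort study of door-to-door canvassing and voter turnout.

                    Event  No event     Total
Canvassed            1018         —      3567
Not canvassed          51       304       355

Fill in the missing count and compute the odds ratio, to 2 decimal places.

2.38

The missing cell is in the exposed row: 3567 − 1018 = 2549.
So a = 1018, b = 2549, c = 51, d = 304.
OR = (a·d)/(b·c) = (1018 × 304) / (2549 × 51) = 309472 / 129999 = 2.38057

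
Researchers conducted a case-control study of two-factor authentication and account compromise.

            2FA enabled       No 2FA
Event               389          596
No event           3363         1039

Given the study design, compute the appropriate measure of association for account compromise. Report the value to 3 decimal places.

Reading the table with exposure as columns: a = 389 (2FA enabled, case), b = 3363 (2FA enabled, non-case), c = 596 (No 2FA, case), d = 1039.
This is a case-control study: participants were sampled on outcome status, so risks in the source population cannot be estimated directly — relative risk is not valid here. The odds ratio is the appropriate measure.
OR = (a·d)/(b·c) = (389 × 1039) / (3363 × 596) = 404171 / 2004348 = 0.20165

0.202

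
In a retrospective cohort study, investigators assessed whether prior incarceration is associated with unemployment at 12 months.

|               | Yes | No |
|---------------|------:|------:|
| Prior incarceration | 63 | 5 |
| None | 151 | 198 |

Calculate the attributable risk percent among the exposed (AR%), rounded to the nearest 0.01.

53.30

Cells: a = 63, b = 5, c = 151, d = 198.
Risk in exposed = 63/68 = 0.92647; risk in unexposed = 151/349 = 0.43266.
RR = 0.92647/0.43266 = 2.14131
AR% = (RR − 1)/RR × 100 = (2.14131 − 1)/2.14131 × 100 = 53.2997%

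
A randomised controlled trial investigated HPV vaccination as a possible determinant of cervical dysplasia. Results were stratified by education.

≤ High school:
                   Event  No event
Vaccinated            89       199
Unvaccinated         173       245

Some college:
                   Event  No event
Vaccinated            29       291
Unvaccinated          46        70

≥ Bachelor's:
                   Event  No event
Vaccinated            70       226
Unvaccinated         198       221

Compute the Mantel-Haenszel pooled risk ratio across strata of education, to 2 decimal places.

RR_MH = Σ(aᵢ·n₀ᵢ/nᵢ) / Σ(cᵢ·n₁ᵢ/nᵢ), with n₁ᵢ = aᵢ+bᵢ (exposed), n₀ᵢ = cᵢ+dᵢ (unexposed), nᵢ = n₁ᵢ+n₀ᵢ.
Stratum 1 (≤ High school): n₁ = 288, n₀ = 418, n = 706; a·n₀/n = 89·418/706 = 52.6941; c·n₁/n = 173·288/706 = 70.5722
Stratum 2 (Some college): n₁ = 320, n₀ = 116, n = 436; a·n₀/n = 29·116/436 = 7.7156; c·n₁/n = 46·320/436 = 33.7615
Stratum 3 (≥ Bachelor's): n₁ = 296, n₀ = 419, n = 715; a·n₀/n = 70·419/715 = 41.0210; c·n₁/n = 198·296/715 = 81.9692
RR_MH = (52.6941 + 7.7156 + 41.0210) / (70.5722 + 33.7615 + 81.9692) = 101.4306 / 186.3029 = 0.54444

0.54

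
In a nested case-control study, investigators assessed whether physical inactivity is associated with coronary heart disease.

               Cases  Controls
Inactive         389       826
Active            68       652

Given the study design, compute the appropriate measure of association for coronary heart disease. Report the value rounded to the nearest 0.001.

Cells: a = 389, b = 826, c = 68, d = 652.
This is a nested case-control study: participants were sampled on outcome status, so risks in the source population cannot be estimated directly — relative risk is not valid here. The odds ratio is the appropriate measure.
OR = (a·d)/(b·c) = (389 × 652) / (826 × 68) = 253628 / 56168 = 4.51552

4.516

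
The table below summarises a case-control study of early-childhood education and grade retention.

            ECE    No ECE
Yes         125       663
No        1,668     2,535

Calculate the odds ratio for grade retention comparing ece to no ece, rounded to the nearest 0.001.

Reading the table with exposure as columns: a = 125 (ECE, case), b = 1668 (ECE, non-case), c = 663 (No ECE, case), d = 2535.
OR = (a·d)/(b·c) = (125 × 2535) / (1668 × 663) = 316875 / 1105884 = 0.28654
Exposure is associated with lower odds of grade retention (OR = 0.29 < 1).

0.287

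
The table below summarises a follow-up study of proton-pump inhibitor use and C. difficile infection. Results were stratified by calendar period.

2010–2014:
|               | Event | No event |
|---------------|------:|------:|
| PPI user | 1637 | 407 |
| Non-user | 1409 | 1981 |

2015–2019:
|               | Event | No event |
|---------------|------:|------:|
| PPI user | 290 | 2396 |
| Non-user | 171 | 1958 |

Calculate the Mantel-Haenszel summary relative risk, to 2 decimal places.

RR_MH = Σ(aᵢ·n₀ᵢ/nᵢ) / Σ(cᵢ·n₁ᵢ/nᵢ), with n₁ᵢ = aᵢ+bᵢ (exposed), n₀ᵢ = cᵢ+dᵢ (unexposed), nᵢ = n₁ᵢ+n₀ᵢ.
Stratum 1 (2010–2014): n₁ = 2044, n₀ = 3390, n = 5434; a·n₀/n = 1637·3390/5434 = 1021.2422; c·n₁/n = 1409·2044/5434 = 529.9956
Stratum 2 (2015–2019): n₁ = 2686, n₀ = 2129, n = 4815; a·n₀/n = 290·2129/4815 = 128.2264; c·n₁/n = 171·2686/4815 = 95.3907
RR_MH = (1021.2422 + 128.2264) / (529.9956 + 95.3907) = 1149.4686 / 625.3862 = 1.83801

1.84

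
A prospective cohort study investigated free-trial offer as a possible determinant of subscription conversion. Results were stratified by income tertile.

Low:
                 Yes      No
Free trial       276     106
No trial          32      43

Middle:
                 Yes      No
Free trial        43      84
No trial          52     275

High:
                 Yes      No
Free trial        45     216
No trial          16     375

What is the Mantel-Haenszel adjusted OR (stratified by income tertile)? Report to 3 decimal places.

OR_MH = Σ(aᵢdᵢ/nᵢ) / Σ(bᵢcᵢ/nᵢ), where nᵢ is the stratum total.
Stratum 1 (Low): n = 457; a·d/n = 276·43/457 = 25.9694; b·c/n = 106·32/457 = 7.4223
Stratum 2 (Middle): n = 454; a·d/n = 43·275/454 = 26.0463; b·c/n = 84·52/454 = 9.6211
Stratum 3 (High): n = 652; a·d/n = 45·375/652 = 25.8819; b·c/n = 216·16/652 = 5.3006
OR_MH = (25.9694 + 26.0463 + 25.8819) / (7.4223 + 9.6211 + 5.3006) = 77.8975 / 22.3441 = 3.48627

3.486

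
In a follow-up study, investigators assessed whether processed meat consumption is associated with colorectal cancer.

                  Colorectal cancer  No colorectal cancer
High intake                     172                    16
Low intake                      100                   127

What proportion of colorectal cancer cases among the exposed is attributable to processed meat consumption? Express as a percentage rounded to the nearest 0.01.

Cells: a = 172, b = 16, c = 100, d = 127.
Risk in exposed = 172/188 = 0.91489; risk in unexposed = 100/227 = 0.44053.
RR = 0.91489/0.44053 = 2.07681
AR% = (RR − 1)/RR × 100 = (2.07681 − 1)/2.07681 × 100 = 51.8492%

51.85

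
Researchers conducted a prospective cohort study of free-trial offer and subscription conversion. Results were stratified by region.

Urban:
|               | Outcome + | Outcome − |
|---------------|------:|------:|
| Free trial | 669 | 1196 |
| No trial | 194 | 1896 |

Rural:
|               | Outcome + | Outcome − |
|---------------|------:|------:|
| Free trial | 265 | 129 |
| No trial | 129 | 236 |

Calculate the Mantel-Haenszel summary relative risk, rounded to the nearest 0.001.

3.036

RR_MH = Σ(aᵢ·n₀ᵢ/nᵢ) / Σ(cᵢ·n₁ᵢ/nᵢ), with n₁ᵢ = aᵢ+bᵢ (exposed), n₀ᵢ = cᵢ+dᵢ (unexposed), nᵢ = n₁ᵢ+n₀ᵢ.
Stratum 1 (Urban): n₁ = 1865, n₀ = 2090, n = 3955; a·n₀/n = 669·2090/3955 = 353.5297; c·n₁/n = 194·1865/3955 = 91.4817
Stratum 2 (Rural): n₁ = 394, n₀ = 365, n = 759; a·n₀/n = 265·365/759 = 127.4374; c·n₁/n = 129·394/759 = 66.9644
RR_MH = (353.5297 + 127.4374) / (91.4817 + 66.9644) = 480.9671 / 158.4461 = 3.03553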